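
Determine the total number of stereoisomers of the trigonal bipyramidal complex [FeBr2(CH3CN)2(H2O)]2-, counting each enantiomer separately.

6

Placing the ligands in turn and identifying arrangements related by rotation or reflection leaves 5 distinct geometric isomers.
One of these lacks any improper symmetry element and so occurs as an enantiomeric pair, giving 5 + 1 = 6 stereoisomers in total.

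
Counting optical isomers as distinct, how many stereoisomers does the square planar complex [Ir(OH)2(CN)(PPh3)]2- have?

2

The distinct arrangements are (2 in all): OH cis; OH trans.
Each arrangement has an internal mirror plane or centre of symmetry, so none is chiral.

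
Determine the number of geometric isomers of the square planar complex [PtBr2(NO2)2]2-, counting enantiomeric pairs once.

A square has two trans pairs of vertices; adjacent vertices are cis.
There are 2 geometric isomers: Br cis; Br trans.

2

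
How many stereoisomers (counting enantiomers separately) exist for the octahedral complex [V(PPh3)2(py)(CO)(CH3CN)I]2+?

The six octahedral sites form three mutually perpendicular trans pairs.
Placing the ligands in turn and identifying arrangements related by rotation or reflection leaves 9 distinct geometric isomers.
Of these, 6 lack any improper symmetry element and so occur as enantiomeric pairs, giving 9 + 6 = 15 stereoisomers in total.

15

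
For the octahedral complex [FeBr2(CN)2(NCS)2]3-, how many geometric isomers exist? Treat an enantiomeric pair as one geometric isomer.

In an octahedral complex each vertex has one trans partner and four cis neighbours.
There are 5 geometric isomers: Br trans, CN trans, NCS trans; Br trans, CN cis, NCS cis; Br cis, CN cis, NCS trans; Br cis, CN cis, NCS cis (chiral); Br cis, CN trans, NCS cis.

5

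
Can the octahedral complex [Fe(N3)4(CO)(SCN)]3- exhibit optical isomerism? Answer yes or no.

The six octahedral sites form three mutually perpendicular trans pairs.
Working through the distinct placements yields 2 geometric isomers: CO and SCN mutually cis; CO and SCN mutually trans.
Each arrangement has an internal mirror plane or centre of symmetry, so none is chiral.

no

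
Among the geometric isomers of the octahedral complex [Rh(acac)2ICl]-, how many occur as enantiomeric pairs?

1

Each acac is bidentate and must span two cis positions.
There are 2 geometric isomers: I and Cl mutually trans; I and Cl mutually cis (chiral).
One of these lacks any improper symmetry element and so occurs as an enantiomeric pair, giving 2 + 1 = 3 stereoisomers in total.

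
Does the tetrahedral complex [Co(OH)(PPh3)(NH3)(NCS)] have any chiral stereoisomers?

In a tetrahedral complex all four positions are equivalent and every pair of ligands is adjacent — there is no cis/trans distinction.
Only one geometric arrangement is possible; it has no improper symmetry element, so it exists as a pair of enantiomers (2 stereoisomers).

yes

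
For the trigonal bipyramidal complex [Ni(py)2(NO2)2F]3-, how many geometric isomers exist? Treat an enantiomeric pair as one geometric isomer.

A trigonal bipyramid has two axial and three equatorial sites, which are chemically inequivalent.
Exhaustive case analysis gives 5 geometric isomers.

5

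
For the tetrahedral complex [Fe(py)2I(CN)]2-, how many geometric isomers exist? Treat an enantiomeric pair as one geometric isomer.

All four vertices of a tetrahedron are equivalent and mutually adjacent, so cis/trans isomerism cannot arise.
Only one geometric arrangement is possible.

1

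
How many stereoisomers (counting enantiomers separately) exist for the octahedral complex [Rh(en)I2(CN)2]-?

4

An octahedron has six vertices in three trans pairs; every non-trans pair is cis.
Each en is bidentate and must span two cis positions.
There are 3 geometric isomers: I cis, CN trans; I cis, CN cis (chiral); I trans, CN cis.
One of these lacks any improper symmetry element and so occurs as an enantiomeric pair, giving 3 + 1 = 4 stereoisomers in total.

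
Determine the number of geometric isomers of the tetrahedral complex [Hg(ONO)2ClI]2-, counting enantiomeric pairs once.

1

In a tetrahedral complex all four positions are equivalent and every pair of ligands is adjacent — there is no cis/trans distinction.
Only one geometric arrangement is possible.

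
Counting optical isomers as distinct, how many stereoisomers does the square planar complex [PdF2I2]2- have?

2

In a square planar complex each vertex has one trans partner and two cis neighbours.
Working through the distinct placements yields 2 geometric isomers: F cis; F trans.
Each arrangement has an internal mirror plane or centre of symmetry, so none is chiral.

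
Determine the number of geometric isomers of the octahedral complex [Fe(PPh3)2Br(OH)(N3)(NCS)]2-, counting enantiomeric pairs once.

9

An octahedron has six vertices in three trans pairs; every non-trans pair is cis.
Exhaustive case analysis gives 9 geometric isomers.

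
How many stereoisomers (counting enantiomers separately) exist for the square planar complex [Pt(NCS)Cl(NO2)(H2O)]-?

3

Systematic placement gives 3 geometric isomers: (Cl/NCS trans, H2O/NO2 trans); (Cl/NO2 trans, H2O/NCS trans); (Cl/H2O trans, NCS/NO2 trans).
Each arrangement has an internal mirror plane or centre of symmetry, so none is chiral.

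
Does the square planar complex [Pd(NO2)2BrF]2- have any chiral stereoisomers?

A square has two trans pairs of vertices; adjacent vertices are cis.
Systematic placement gives 2 geometric isomers: NO2 cis; NO2 trans.
Each arrangement has an internal mirror plane or centre of symmetry, so none is chiral.

no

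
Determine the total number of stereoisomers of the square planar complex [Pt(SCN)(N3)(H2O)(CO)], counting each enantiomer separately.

3

In a square planar complex each vertex has one trans partner and two cis neighbours.
Systematic placement gives 3 geometric isomers: (CO/N3 trans, H2O/SCN trans); (CO/SCN trans, H2O/N3 trans); (CO/H2O trans, N3/SCN trans).
Each arrangement has an internal mirror plane or centre of symmetry, so none is chiral.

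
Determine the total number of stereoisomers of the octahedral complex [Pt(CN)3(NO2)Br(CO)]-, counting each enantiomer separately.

5

In an octahedral complex each vertex has one trans partner and four cis neighbours.
The distinct arrangements are (4 in all): CN mer (3 arrangements); CN fac (chiral).
One of these lacks any improper symmetry element and so occurs as an enantiomeric pair, giving 4 + 1 = 5 stereoisomers in total.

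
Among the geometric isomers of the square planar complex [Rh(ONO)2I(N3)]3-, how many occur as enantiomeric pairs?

In a square planar complex each vertex has one trans partner and two cis neighbours.
Systematic placement gives 2 geometric isomers: ONO cis; ONO trans.
Each arrangement has an internal mirror plane or centre of symmetry, so none is chiral.

0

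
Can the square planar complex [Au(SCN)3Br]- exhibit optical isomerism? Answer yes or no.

no

A square has two trans pairs of vertices; adjacent vertices are cis.
Only one geometric arrangement is possible.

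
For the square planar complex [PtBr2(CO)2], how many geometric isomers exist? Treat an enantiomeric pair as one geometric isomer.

2

In a square planar complex each vertex has one trans partner and two cis neighbours.
There are 2 geometric isomers: Br cis; Br trans.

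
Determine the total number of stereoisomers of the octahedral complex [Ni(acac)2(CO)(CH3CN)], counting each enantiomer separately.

The six octahedral sites form three mutually perpendicular trans pairs.
Each acac is bidentate and must span two cis positions.
Working through the distinct placements yields 2 geometric isomers: CO and CH3CN mutually trans; CO and CH3CN mutually cis (chiral).
One of these lacks any improper symmetry element and so occurs as an enantiomeric pair, giving 2 + 1 = 3 stereoisomers in total.

3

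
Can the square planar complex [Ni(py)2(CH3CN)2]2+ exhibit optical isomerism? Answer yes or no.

no

A square has two trans pairs of vertices; adjacent vertices are cis.
Systematic placement gives 2 geometric isomers: py cis; py trans.
Each arrangement has an internal mirror plane or centre of symmetry, so none is chiral.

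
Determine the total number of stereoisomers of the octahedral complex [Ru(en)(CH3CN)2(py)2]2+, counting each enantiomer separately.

4

Each en is bidentate and must span two cis positions.
Systematic placement gives 3 geometric isomers: CH3CN trans, py cis; CH3CN cis, py trans; CH3CN cis, py cis (chiral).
One of these lacks any improper symmetry element and so occurs as an enantiomeric pair, giving 3 + 1 = 4 stereoisomers in total.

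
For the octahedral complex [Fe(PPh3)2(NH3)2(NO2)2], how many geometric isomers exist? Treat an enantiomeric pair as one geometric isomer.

5

The six octahedral sites form three mutually perpendicular trans pairs.
Systematic placement gives 5 geometric isomers: PPh3 trans, NH3 trans, NO2 trans; PPh3 cis, NH3 trans, NO2 cis; PPh3 trans, NH3 cis, NO2 cis; PPh3 cis, NH3 cis, NO2 cis (chiral); PPh3 cis, NH3 cis, NO2 trans.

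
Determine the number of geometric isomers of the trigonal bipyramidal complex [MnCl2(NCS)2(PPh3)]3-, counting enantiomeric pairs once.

Exhaustive case analysis gives 5 geometric isomers.

5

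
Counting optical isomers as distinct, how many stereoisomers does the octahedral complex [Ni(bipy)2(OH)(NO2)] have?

3

In an octahedral complex each vertex has one trans partner and four cis neighbours.
Each bipy is bidentate and must span two cis positions.
There are 2 geometric isomers: OH and NO2 mutually trans; OH and NO2 mutually cis (chiral).
One of these lacks any improper symmetry element and so occurs as an enantiomeric pair, giving 2 + 1 = 3 stereoisomers in total.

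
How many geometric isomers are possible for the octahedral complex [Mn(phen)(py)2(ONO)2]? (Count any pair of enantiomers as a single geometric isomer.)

3

The six octahedral sites form three mutually perpendicular trans pairs.
Each phen is bidentate and must span two cis positions.
The distinct arrangements are (3 in all): py cis, ONO trans; py trans, ONO cis; py cis, ONO cis (chiral).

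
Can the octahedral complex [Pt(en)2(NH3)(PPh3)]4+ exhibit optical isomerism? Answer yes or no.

yes

In an octahedral complex each vertex has one trans partner and four cis neighbours.
Each en is bidentate and must span two cis positions.
Working through the distinct placements yields 2 geometric isomers: NH3 and PPh3 mutually trans; NH3 and PPh3 mutually cis (chiral).
One of these lacks any improper symmetry element and so occurs as an enantiomeric pair, giving 2 + 1 = 3 stereoisomers in total.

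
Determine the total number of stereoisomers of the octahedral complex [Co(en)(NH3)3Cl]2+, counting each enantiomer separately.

An octahedron has six vertices in three trans pairs; every non-trans pair is cis.
Each en is bidentate and must span two cis positions.
There are 2 geometric isomers: NH3 fac; NH3 mer.
Each arrangement has an internal mirror plane or centre of symmetry, so none is chiral.

2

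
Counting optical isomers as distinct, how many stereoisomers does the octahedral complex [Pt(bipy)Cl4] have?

The six octahedral sites form three mutually perpendicular trans pairs.
Each bipy is bidentate and must span two cis positions.
Only one geometric arrangement is possible.

1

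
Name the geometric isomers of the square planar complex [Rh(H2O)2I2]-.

Systematic placement gives 2 geometric isomers: H2O cis; H2O trans.

cis and trans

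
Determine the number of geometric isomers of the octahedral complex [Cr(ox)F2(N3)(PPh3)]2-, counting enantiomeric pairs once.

Each ox is bidentate and must span two cis positions.
Systematic placement gives 4 geometric isomers: F trans; F cis (3 arrangements, 2 chiral).

4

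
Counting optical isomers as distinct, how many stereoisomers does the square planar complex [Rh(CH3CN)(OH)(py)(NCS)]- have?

3

The distinct arrangements are (3 in all): (CH3CN/OH trans, NCS/py trans); (CH3CN/py trans, NCS/OH trans); (CH3CN/NCS trans, OH/py trans).
Each arrangement has an internal mirror plane or centre of symmetry, so none is chiral.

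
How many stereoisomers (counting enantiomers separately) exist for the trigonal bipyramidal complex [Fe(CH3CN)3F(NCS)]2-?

4

In a trigonal bipyramid the two axial positions differ from the three equatorial ones.
Working through the distinct placements yields 4 geometric isomers: F equatorial, NCS equatorial; F axial, NCS equatorial; F equatorial, NCS axial; F axial, NCS axial.
Each arrangement has an internal mirror plane or centre of symmetry, so none is chiral.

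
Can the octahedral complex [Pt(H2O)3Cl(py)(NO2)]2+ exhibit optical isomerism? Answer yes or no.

yes

An octahedron has six vertices in three trans pairs; every non-trans pair is cis.
There are 4 geometric isomers: H2O mer (3 arrangements); H2O fac (chiral).
One of these lacks any improper symmetry element and so occurs as an enantiomeric pair, giving 4 + 1 = 5 stereoisomers in total.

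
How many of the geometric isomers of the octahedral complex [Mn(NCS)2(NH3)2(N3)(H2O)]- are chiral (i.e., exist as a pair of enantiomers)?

2

There are 6 geometric isomers: NCS trans, NH3 trans; NCS cis, NH3 cis (3 arrangements, 2 chiral); NCS cis, NH3 trans; NCS trans, NH3 cis.
Of these, 2 lack any improper symmetry element and so occur as enantiomeric pairs, giving 6 + 2 = 8 stereoisomers in total.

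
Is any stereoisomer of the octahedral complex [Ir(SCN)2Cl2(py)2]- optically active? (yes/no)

yes

In an octahedral complex each vertex has one trans partner and four cis neighbours.
There are 5 geometric isomers: SCN trans, Cl trans, py trans; SCN cis, Cl trans, py cis; SCN cis, Cl cis, py trans; SCN cis, Cl cis, py cis (chiral); SCN trans, Cl cis, py cis.
One of these lacks any improper symmetry element and so occurs as an enantiomeric pair, giving 5 + 1 = 6 stereoisomers in total.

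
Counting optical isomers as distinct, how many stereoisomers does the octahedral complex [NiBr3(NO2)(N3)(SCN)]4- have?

5

The six octahedral sites form three mutually perpendicular trans pairs.
The distinct arrangements are (4 in all): Br mer (3 arrangements); Br fac (chiral).
One of these lacks any improper symmetry element and so occurs as an enantiomeric pair, giving 4 + 1 = 5 stereoisomers in total.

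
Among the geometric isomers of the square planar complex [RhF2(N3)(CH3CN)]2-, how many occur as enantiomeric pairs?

0

A square has two trans pairs of vertices; adjacent vertices are cis.
Systematic placement gives 2 geometric isomers: F cis; F trans.
Each arrangement has an internal mirror plane or centre of symmetry, so none is chiral.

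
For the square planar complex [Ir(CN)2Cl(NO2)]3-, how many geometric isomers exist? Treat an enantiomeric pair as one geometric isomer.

In a square planar complex each vertex has one trans partner and two cis neighbours.
Working through the distinct placements yields 2 geometric isomers: CN cis; CN trans.

2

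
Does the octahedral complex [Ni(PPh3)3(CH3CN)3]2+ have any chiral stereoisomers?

no

An octahedron has six vertices in three trans pairs; every non-trans pair is cis.
Working through the distinct placements yields 2 geometric isomers: PPh3 mer; PPh3 fac.
Each arrangement has an internal mirror plane or centre of symmetry, so none is chiral.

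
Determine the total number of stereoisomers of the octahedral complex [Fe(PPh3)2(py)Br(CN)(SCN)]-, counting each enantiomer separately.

Placing the ligands in turn and identifying arrangements related by rotation or reflection leaves 9 distinct geometric isomers.
Of these, 6 lack any improper symmetry element and so occur as enantiomeric pairs, giving 9 + 6 = 15 stereoisomers in total.

15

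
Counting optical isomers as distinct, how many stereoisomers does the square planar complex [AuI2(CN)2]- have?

2

A square has two trans pairs of vertices; adjacent vertices are cis.
There are 2 geometric isomers: I cis; I trans.
Each arrangement has an internal mirror plane or centre of symmetry, so none is chiral.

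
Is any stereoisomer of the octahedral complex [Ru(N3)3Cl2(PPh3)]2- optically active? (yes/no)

The six octahedral sites form three mutually perpendicular trans pairs.
Systematic placement gives 3 geometric isomers: N3 mer, Cl trans; N3 fac, Cl cis; N3 mer, Cl cis.
Each arrangement has an internal mirror plane or centre of symmetry, so none is chiral.

no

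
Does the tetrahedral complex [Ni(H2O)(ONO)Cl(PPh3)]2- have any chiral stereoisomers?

In a tetrahedral complex all four positions are equivalent and every pair of ligands is adjacent — there is no cis/trans distinction.
Only one geometric arrangement is possible; it has no improper symmetry element, so it exists as a pair of enantiomers (2 stereoisomers).

yes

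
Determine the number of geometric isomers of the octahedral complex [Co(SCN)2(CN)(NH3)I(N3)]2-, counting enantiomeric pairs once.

The six octahedral sites form three mutually perpendicular trans pairs.
Systematic enumeration (placing each ligand type in turn and discarding arrangements equivalent by rotation or reflection) gives 9 geometric isomers.

9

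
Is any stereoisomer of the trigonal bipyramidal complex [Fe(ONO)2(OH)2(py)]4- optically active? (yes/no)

A trigonal bipyramid has two axial and three equatorial sites, which are chemically inequivalent.
Exhaustive case analysis gives 5 geometric isomers.
One of these lacks any improper symmetry element and so occurs as an enantiomeric pair, giving 5 + 1 = 6 stereoisomers in total.

yes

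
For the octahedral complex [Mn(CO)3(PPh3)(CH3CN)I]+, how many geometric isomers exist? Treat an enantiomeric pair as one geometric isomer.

4

The distinct arrangements are (4 in all): CO mer (3 arrangements); CO fac (chiral).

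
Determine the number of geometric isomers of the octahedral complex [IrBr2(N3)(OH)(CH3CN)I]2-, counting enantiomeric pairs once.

Systematic enumeration (placing each ligand type in turn and discarding arrangements equivalent by rotation or reflection) gives 9 geometric isomers.

9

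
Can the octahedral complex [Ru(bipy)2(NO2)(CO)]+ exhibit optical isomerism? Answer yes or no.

In an octahedral complex each vertex has one trans partner and four cis neighbours.
Each bipy is bidentate and must span two cis positions.
Working through the distinct placements yields 2 geometric isomers: NO2 and CO mutually trans; NO2 and CO mutually cis (chiral).
One of these lacks any improper symmetry element and so occurs as an enantiomeric pair, giving 2 + 1 = 3 stereoisomers in total.

yes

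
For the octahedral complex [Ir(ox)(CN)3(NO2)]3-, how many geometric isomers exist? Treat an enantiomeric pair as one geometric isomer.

An octahedron has six vertices in three trans pairs; every non-trans pair is cis.
Each ox is bidentate and must span two cis positions.
The distinct arrangements are (2 in all): CN mer; CN fac.

2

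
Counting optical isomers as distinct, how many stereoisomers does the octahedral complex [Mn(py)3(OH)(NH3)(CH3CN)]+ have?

An octahedron has six vertices in three trans pairs; every non-trans pair is cis.
Working through the distinct placements yields 4 geometric isomers: py mer (3 arrangements); py fac (chiral).
One of these lacks any improper symmetry element and so occurs as an enantiomeric pair, giving 4 + 1 = 5 stereoisomers in total.

5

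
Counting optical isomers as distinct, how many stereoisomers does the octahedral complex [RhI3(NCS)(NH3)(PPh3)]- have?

In an octahedral complex each vertex has one trans partner and four cis neighbours.
Working through the distinct placements yields 4 geometric isomers: I mer (3 arrangements); I fac (chiral).
One of these lacks any improper symmetry element and so occurs as an enantiomeric pair, giving 4 + 1 = 5 stereoisomers in total.

5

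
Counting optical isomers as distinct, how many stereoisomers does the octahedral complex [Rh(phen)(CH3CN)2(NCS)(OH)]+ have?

The six octahedral sites form three mutually perpendicular trans pairs.
Each phen is bidentate and must span two cis positions.
Working through the distinct placements yields 4 geometric isomers: CH3CN trans; CH3CN cis (3 arrangements, 2 chiral).
Of these, 2 lack any improper symmetry element and so occur as enantiomeric pairs, giving 4 + 2 = 6 stereoisomers in total.

6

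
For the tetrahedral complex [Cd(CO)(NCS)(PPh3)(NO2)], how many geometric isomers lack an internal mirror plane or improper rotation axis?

1

All four vertices of a tetrahedron are equivalent and mutually adjacent, so cis/trans isomerism cannot arise.
Only one geometric arrangement is possible; it has no improper symmetry element, so it exists as a pair of enantiomers (2 stereoisomers).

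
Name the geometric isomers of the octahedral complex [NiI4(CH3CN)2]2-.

An octahedron has six vertices in three trans pairs; every non-trans pair is cis.
There are 2 geometric isomers: CH3CN trans; CH3CN cis.

cis and trans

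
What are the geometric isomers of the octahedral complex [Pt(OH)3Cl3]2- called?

An octahedron has six vertices in three trans pairs; every non-trans pair is cis.
The distinct arrangements are (2 in all): OH mer; OH fac.

fac and mer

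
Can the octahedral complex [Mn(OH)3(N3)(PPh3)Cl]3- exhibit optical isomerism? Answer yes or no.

An octahedron has six vertices in three trans pairs; every non-trans pair is cis.
Systematic placement gives 4 geometric isomers: OH mer (3 arrangements); OH fac (chiral).
One of these lacks any improper symmetry element and so occurs as an enantiomeric pair, giving 4 + 1 = 5 stereoisomers in total.

yes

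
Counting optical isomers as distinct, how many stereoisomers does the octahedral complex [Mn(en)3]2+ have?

Each en is bidentate and must span two cis positions.
Only one geometric arrangement is possible; it has no improper symmetry element, so it exists as a pair of enantiomers (2 stereoisomers).

2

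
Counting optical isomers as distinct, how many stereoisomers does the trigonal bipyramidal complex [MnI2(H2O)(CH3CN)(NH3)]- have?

10

Systematic enumeration (placing each ligand type in turn and discarding arrangements equivalent by rotation or reflection) gives 7 geometric isomers.
Of these, 3 lack any improper symmetry element and so occur as enantiomeric pairs, giving 7 + 3 = 10 stereoisomers in total.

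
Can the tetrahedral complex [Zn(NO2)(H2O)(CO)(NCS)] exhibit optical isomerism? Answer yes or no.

All four vertices of a tetrahedron are equivalent and mutually adjacent, so cis/trans isomerism cannot arise.
Only one geometric arrangement is possible; it has no improper symmetry element, so it exists as a pair of enantiomers (2 stereoisomers).

yes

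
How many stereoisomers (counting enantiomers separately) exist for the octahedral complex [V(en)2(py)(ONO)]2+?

In an octahedral complex each vertex has one trans partner and four cis neighbours.
Each en is bidentate and must span two cis positions.
There are 2 geometric isomers: py and ONO mutually cis (chiral); py and ONO mutually trans.
One of these lacks any improper symmetry element and so occurs as an enantiomeric pair, giving 2 + 1 = 3 stereoisomers in total.

3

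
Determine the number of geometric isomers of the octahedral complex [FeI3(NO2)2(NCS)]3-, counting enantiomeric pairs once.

An octahedron has six vertices in three trans pairs; every non-trans pair is cis.
There are 3 geometric isomers: I mer, NO2 trans; I mer, NO2 cis; I fac, NO2 cis.

3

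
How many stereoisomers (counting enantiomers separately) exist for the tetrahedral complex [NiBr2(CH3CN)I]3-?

All four vertices of a tetrahedron are equivalent and mutually adjacent, so cis/trans isomerism cannot arise.
Only one geometric arrangement is possible.

1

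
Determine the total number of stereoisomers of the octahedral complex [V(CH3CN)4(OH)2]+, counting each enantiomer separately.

An octahedron has six vertices in three trans pairs; every non-trans pair is cis.
Working through the distinct placements yields 2 geometric isomers: OH trans; OH cis.
Each arrangement has an internal mirror plane or centre of symmetry, so none is chiral.

2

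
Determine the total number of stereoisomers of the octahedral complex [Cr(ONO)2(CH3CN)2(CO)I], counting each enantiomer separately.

8

Working through the distinct placements yields 6 geometric isomers: ONO trans, CH3CN trans; ONO cis, CH3CN trans; ONO trans, CH3CN cis; ONO cis, CH3CN cis (3 arrangements, 2 chiral).
Of these, 2 lack any improper symmetry element and so occur as enantiomeric pairs, giving 6 + 2 = 8 stereoisomers in total.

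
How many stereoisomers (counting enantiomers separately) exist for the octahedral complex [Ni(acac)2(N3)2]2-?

3

The six octahedral sites form three mutually perpendicular trans pairs.
Each acac is bidentate and must span two cis positions.
Systematic placement gives 2 geometric isomers: N3 trans; N3 cis (chiral).
One of these lacks any improper symmetry element and so occurs as an enantiomeric pair, giving 2 + 1 = 3 stereoisomers in total.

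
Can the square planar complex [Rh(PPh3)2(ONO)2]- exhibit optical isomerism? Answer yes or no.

no

In a square planar complex each vertex has one trans partner and two cis neighbours.
Working through the distinct placements yields 2 geometric isomers: PPh3 cis; PPh3 trans.
Each arrangement has an internal mirror plane or centre of symmetry, so none is chiral.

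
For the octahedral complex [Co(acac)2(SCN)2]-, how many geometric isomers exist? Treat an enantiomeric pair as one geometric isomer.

The six octahedral sites form three mutually perpendicular trans pairs.
Each acac is bidentate and must span two cis positions.
The distinct arrangements are (2 in all): SCN trans; SCN cis (chiral).

2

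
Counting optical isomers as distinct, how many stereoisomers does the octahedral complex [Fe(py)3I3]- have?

The six octahedral sites form three mutually perpendicular trans pairs.
Systematic placement gives 2 geometric isomers: py mer; py fac.
Each arrangement has an internal mirror plane or centre of symmetry, so none is chiral.

2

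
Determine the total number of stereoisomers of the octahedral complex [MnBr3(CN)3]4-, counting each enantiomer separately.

2

In an octahedral complex each vertex has one trans partner and four cis neighbours.
Systematic placement gives 2 geometric isomers: Br mer; Br fac.
Each arrangement has an internal mirror plane or centre of symmetry, so none is chiral.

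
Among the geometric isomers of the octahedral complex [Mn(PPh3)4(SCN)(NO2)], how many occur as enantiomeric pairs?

0

An octahedron has six vertices in three trans pairs; every non-trans pair is cis.
There are 2 geometric isomers: SCN and NO2 mutually cis; SCN and NO2 mutually trans.
Each arrangement has an internal mirror plane or centre of symmetry, so none is chiral.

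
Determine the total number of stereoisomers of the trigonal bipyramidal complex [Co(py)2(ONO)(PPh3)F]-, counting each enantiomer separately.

10

In a trigonal bipyramid the two axial positions differ from the three equatorial ones.
Placing the ligands in turn and identifying arrangements related by rotation or reflection leaves 7 distinct geometric isomers.
Of these, 3 lack any improper symmetry element and so occur as enantiomeric pairs, giving 7 + 3 = 10 stereoisomers in total.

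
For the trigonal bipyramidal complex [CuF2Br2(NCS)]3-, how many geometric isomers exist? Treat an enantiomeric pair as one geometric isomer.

5

In a trigonal bipyramid the two axial positions differ from the three equatorial ones.
Placing the ligands in turn and identifying arrangements related by rotation or reflection leaves 5 distinct geometric isomers.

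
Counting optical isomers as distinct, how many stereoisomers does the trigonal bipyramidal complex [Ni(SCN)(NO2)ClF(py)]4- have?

20

A trigonal bipyramid has two axial and three equatorial sites, which are chemically inequivalent.
Systematic enumeration (placing each ligand type in turn and discarding arrangements equivalent by rotation or reflection) gives 10 geometric isomers.
Of these, 10 lack any improper symmetry element and so occur as enantiomeric pairs, giving 10 + 10 = 20 stereoisomers in total.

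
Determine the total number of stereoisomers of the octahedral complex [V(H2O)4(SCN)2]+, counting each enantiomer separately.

2

The distinct arrangements are (2 in all): SCN trans; SCN cis.
Each arrangement has an internal mirror plane or centre of symmetry, so none is chiral.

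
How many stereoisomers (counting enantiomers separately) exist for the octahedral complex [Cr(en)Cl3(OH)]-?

2

Each en is bidentate and must span two cis positions.
Working through the distinct placements yields 2 geometric isomers: Cl mer; Cl fac.
Each arrangement has an internal mirror plane or centre of symmetry, so none is chiral.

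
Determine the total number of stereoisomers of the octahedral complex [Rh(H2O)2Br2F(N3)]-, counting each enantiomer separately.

An octahedron has six vertices in three trans pairs; every non-trans pair is cis.
The distinct arrangements are (6 in all): H2O cis, Br trans; H2O trans, Br trans; H2O cis, Br cis (3 arrangements, 2 chiral); H2O trans, Br cis.
Of these, 2 lack any improper symmetry element and so occur as enantiomeric pairs, giving 6 + 2 = 8 stereoisomers in total.

8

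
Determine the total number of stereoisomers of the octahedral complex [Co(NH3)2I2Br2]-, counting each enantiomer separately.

An octahedron has six vertices in three trans pairs; every non-trans pair is cis.
The distinct arrangements are (5 in all): NH3 trans, I trans, Br trans; NH3 cis, I cis, Br trans; NH3 trans, I cis, Br cis; NH3 cis, I cis, Br cis (chiral); NH3 cis, I trans, Br cis.
One of these lacks any improper symmetry element and so occurs as an enantiomeric pair, giving 5 + 1 = 6 stereoisomers in total.

6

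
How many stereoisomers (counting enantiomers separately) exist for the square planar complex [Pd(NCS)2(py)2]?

2

Systematic placement gives 2 geometric isomers: NCS cis; NCS trans.
Each arrangement has an internal mirror plane or centre of symmetry, so none is chiral.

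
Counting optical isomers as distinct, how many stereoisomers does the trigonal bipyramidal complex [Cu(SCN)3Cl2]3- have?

3

In a trigonal bipyramid the two axial positions differ from the three equatorial ones.
Working through the distinct placements yields 3 geometric isomers: Cl both axial; Cl one axial, one equatorial; Cl both equatorial.
Each arrangement has an internal mirror plane or centre of symmetry, so none is chiral.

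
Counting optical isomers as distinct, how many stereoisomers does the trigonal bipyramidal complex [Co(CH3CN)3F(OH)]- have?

Working through the distinct placements yields 4 geometric isomers: F equatorial, OH equatorial; F axial, OH equatorial; F equatorial, OH axial; F axial, OH axial.
Each arrangement has an internal mirror plane or centre of symmetry, so none is chiral.

4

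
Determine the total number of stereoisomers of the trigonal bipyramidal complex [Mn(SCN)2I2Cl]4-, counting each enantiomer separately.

In a trigonal bipyramid the two axial positions differ from the three equatorial ones.
Exhaustive case analysis gives 5 geometric isomers.
One of these lacks any improper symmetry element and so occurs as an enantiomeric pair, giving 5 + 1 = 6 stereoisomers in total.

6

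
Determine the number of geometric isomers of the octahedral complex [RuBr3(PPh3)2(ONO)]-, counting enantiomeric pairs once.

3

The six octahedral sites form three mutually perpendicular trans pairs.
There are 3 geometric isomers: Br mer, PPh3 trans; Br mer, PPh3 cis; Br fac, PPh3 cis.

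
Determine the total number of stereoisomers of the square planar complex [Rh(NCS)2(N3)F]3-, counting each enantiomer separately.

2

Systematic placement gives 2 geometric isomers: NCS cis; NCS trans.
Each arrangement has an internal mirror plane or centre of symmetry, so none is chiral.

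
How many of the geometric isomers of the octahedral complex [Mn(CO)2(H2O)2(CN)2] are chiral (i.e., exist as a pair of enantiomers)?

1

In an octahedral complex each vertex has one trans partner and four cis neighbours.
Working through the distinct placements yields 5 geometric isomers: CO trans, H2O trans, CN trans; CO cis, H2O cis, CN trans; CO cis, H2O trans, CN cis; CO cis, H2O cis, CN cis (chiral); CO trans, H2O cis, CN cis.
One of these lacks any improper symmetry element and so occurs as an enantiomeric pair, giving 5 + 1 = 6 stereoisomers in total.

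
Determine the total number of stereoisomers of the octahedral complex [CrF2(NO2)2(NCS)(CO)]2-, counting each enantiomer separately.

An octahedron has six vertices in three trans pairs; every non-trans pair is cis.
Systematic placement gives 6 geometric isomers: F cis, NO2 trans; F cis, NO2 cis (3 arrangements, 2 chiral); F trans, NO2 trans; F trans, NO2 cis.
Of these, 2 lack any improper symmetry element and so occur as enantiomeric pairs, giving 6 + 2 = 8 stereoisomers in total.

8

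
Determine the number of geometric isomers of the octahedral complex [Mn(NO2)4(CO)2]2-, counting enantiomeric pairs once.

The six octahedral sites form three mutually perpendicular trans pairs.
Working through the distinct placements yields 2 geometric isomers: CO trans; CO cis.

2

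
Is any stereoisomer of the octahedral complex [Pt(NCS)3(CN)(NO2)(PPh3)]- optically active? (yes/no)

The distinct arrangements are (4 in all): NCS mer (3 arrangements); NCS fac (chiral).
One of these lacks any improper symmetry element and so occurs as an enantiomeric pair, giving 4 + 1 = 5 stereoisomers in total.

yes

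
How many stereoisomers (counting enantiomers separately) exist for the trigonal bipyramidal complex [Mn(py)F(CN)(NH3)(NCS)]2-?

A trigonal bipyramid has two axial and three equatorial sites, which are chemically inequivalent.
Placing the ligands in turn and identifying arrangements related by rotation or reflection leaves 10 distinct geometric isomers.
Of these, 10 lack any improper symmetry element and so occur as enantiomeric pairs, giving 10 + 10 = 20 stereoisomers in total.

20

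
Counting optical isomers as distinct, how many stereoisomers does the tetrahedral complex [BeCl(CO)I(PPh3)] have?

2

All four vertices of a tetrahedron are equivalent and mutually adjacent, so cis/trans isomerism cannot arise.
Only one geometric arrangement is possible; it has no improper symmetry element, so it exists as a pair of enantiomers (2 stereoisomers).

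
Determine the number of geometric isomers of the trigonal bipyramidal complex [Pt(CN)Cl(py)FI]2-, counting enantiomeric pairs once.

In a trigonal bipyramid the two axial positions differ from the three equatorial ones.
Exhaustive case analysis gives 10 geometric isomers.

10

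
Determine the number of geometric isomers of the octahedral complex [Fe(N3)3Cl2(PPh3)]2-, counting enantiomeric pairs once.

3

There are 3 geometric isomers: N3 mer, Cl trans; N3 fac, Cl cis; N3 mer, Cl cis.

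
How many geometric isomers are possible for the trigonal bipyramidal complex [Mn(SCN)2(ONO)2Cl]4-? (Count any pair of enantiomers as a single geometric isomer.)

In a trigonal bipyramid the two axial positions differ from the three equatorial ones.
Exhaustive case analysis gives 5 geometric isomers.

5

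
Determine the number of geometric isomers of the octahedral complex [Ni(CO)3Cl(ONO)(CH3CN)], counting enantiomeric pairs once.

4

An octahedron has six vertices in three trans pairs; every non-trans pair is cis.
There are 4 geometric isomers: CO mer (3 arrangements); CO fac (chiral).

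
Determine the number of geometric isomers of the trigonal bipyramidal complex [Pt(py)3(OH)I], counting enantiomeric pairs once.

A trigonal bipyramid has two axial and three equatorial sites, which are chemically inequivalent.
Systematic placement gives 4 geometric isomers: OH axial, I axial; OH equatorial, I axial; OH axial, I equatorial; OH equatorial, I equatorial.

4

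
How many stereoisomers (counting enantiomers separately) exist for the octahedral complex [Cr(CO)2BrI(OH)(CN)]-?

In an octahedral complex each vertex has one trans partner and four cis neighbours.
Exhaustive case analysis gives 9 geometric isomers.
Of these, 6 lack any improper symmetry element and so occur as enantiomeric pairs, giving 9 + 6 = 15 stereoisomers in total.

15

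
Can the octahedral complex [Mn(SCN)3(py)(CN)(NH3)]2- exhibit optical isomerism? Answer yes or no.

yes

The six octahedral sites form three mutually perpendicular trans pairs.
Working through the distinct placements yields 4 geometric isomers: SCN mer (3 arrangements); SCN fac (chiral).
One of these lacks any improper symmetry element and so occurs as an enantiomeric pair, giving 4 + 1 = 5 stereoisomers in total.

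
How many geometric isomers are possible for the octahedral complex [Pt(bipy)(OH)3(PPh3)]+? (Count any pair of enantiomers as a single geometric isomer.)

An octahedron has six vertices in three trans pairs; every non-trans pair is cis.
Each bipy is bidentate and must span two cis positions.
Systematic placement gives 2 geometric isomers: OH mer; OH fac.

2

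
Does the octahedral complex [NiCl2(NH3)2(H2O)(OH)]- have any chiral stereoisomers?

An octahedron has six vertices in three trans pairs; every non-trans pair is cis.
The distinct arrangements are (6 in all): Cl trans, NH3 cis; Cl trans, NH3 trans; Cl cis, NH3 cis (3 arrangements, 2 chiral); Cl cis, NH3 trans.
Of these, 2 lack any improper symmetry element and so occur as enantiomeric pairs, giving 6 + 2 = 8 stereoisomers in total.

yes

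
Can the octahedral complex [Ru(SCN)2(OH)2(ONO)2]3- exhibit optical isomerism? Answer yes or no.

The six octahedral sites form three mutually perpendicular trans pairs.
Working through the distinct placements yields 5 geometric isomers: SCN trans, OH trans, ONO trans; SCN cis, OH trans, ONO cis; SCN trans, OH cis, ONO cis; SCN cis, OH cis, ONO cis (chiral); SCN cis, OH cis, ONO trans.
One of these lacks any improper symmetry element and so occurs as an enantiomeric pair, giving 5 + 1 = 6 stereoisomers in total.

yes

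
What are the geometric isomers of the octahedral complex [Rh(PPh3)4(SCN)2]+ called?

There are 2 geometric isomers: SCN trans; SCN cis.

cis and trans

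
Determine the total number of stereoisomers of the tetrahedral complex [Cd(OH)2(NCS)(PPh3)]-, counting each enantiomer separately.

1

Only one geometric arrangement is possible.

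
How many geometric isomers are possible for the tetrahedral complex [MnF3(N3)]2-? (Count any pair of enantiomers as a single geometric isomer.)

1

All four vertices of a tetrahedron are equivalent and mutually adjacent, so cis/trans isomerism cannot arise.
Only one geometric arrangement is possible.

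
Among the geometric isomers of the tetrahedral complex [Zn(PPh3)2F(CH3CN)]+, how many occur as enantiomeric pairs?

0

Only one geometric arrangement is possible.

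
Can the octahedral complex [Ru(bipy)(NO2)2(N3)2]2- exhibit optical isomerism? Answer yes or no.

yes

Each bipy is bidentate and must span two cis positions.
Systematic placement gives 3 geometric isomers: NO2 cis, N3 trans; NO2 cis, N3 cis (chiral); NO2 trans, N3 cis.
One of these lacks any improper symmetry element and so occurs as an enantiomeric pair, giving 3 + 1 = 4 stereoisomers in total.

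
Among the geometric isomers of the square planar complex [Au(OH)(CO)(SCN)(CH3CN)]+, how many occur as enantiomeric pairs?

In a square planar complex each vertex has one trans partner and two cis neighbours.
Working through the distinct placements yields 3 geometric isomers: (CH3CN/OH trans, CO/SCN trans); (CH3CN/SCN trans, CO/OH trans); (CH3CN/CO trans, OH/SCN trans).
Each arrangement has an internal mirror plane or centre of symmetry, so none is chiral.

0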